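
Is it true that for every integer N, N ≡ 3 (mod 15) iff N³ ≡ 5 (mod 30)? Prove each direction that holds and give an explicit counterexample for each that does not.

Both directions fail.

(⟹) This fails: take N = 3. Then 3 ≡ 3 (mod 15), but 3³ = 27 ≡ 27 (mod 30), not 5.

(⟸) This fails: take N = 5. Then 5³ = 125 ≡ 5 (mod 30), yet 5 ≡ 5 (mod 15), not 3.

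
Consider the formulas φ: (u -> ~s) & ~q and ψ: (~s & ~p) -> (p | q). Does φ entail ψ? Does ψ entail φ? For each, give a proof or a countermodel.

[⇒] This fails. Under u = F, q = F, s = F, p = F, the left side is true but the right side is false.

[⇐] This fails. Under u = F, q = T, s = F, p = F, the left side is false but the right side is true.

Both directions fail.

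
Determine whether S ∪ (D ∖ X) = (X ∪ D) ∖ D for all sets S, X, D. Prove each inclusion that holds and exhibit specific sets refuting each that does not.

(⟹) This inclusion fails. Take S = {1}, X = ∅, D = ∅; then 1 ∈ S ∪ (D ∖ X) but 1 ∉ (X ∪ D) ∖ D.

(⟸) This inclusion fails. Take S = ∅, X = {1}, D = ∅; then 1 ∈ (X ∪ D) ∖ D but 1 ∉ S ∪ (D ∖ X).

Both inclusions fail.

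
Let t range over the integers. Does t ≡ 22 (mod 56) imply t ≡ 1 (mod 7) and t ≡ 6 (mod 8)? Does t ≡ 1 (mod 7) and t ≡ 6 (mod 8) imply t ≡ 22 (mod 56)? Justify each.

Both implications hold.

[⇒] Suppose t ≡ 22 (mod 56); write t = 56j + 22. Since 7 ∣ 56, reducing mod 7 gives t ≡ 22 ≡ 1 (mod 7); since 8 ∣ 56, reducing mod 8 gives t ≡ 22 ≡ 6 (mod 8).

[⇐] Conversely, if t ≡ 1 (mod 7) and t ≡ 6 (mod 8), then by the Chinese remainder theorem t ≡ 22 (mod 56). This is exactly t ≡ 22 (mod 56).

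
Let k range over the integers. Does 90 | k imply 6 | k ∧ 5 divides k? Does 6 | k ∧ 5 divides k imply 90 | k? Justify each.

(⇒) If 90 ∣ k, write k = 90q. Since 90 = 15·6, k = 6·(15q), so 6 ∣ k; and since 90 = 18·5, k = 5·(18q), so 5 ∣ k.

(⇐) This fails: take k = 30. Both 6 ∣ 30 and 5 ∣ 30, yet 30 is not a multiple of 90 (since 30 = 0·90 + 30), so 90 ∤ 30.

Not equivalent: only (⇒) holds.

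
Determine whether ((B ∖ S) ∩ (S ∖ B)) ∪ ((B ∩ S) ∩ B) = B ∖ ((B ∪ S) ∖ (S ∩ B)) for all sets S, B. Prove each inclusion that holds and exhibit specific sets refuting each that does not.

The two sets are equal.

(⟹) Let x ∈ ((B ∖ S) ∩ (S ∖ B)) ∪ ((B ∩ S) ∩ B). Then x ∈ S ∩ B, from which x ∈ B ∖ ((B ∪ S) ∖ (S ∩ B)).

(⟸) Let x ∈ B ∖ ((B ∪ S) ∖ (S ∩ B)). Then x ∈ S ∩ B, from which x ∈ ((B ∖ S) ∩ (S ∖ B)) ∪ ((B ∩ S) ∩ B).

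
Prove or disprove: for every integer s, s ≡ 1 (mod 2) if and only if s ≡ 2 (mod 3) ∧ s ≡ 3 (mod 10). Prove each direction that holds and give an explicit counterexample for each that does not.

[⇒] This fails: s = 1 gives 1 ≡ 1 (mod 2) but 1 ≡ 1 (mod 3), so the conjunction on the right does not hold.

[⇐] Conversely, if s ≡ 2 (mod 3) and s ≡ 3 (mod 10), then by the Chinese remainder theorem s ≡ 23 (mod 30). Since 23 ≡ 1 (mod 2) and 2 ∣ 30, we get s ≡ 1 (mod 2).

The forward direction fails; the converse holds.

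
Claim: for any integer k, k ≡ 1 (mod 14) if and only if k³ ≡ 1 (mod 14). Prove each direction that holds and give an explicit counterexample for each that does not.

Only the forward implication holds.

(⇒) Suppose k ≡ 1 (mod 14). Write k = 14j + 1. Then (14j + 1)³ = 2744j³ + 588j² + 42j + 1 = 14(196j³ + 42j² + 3j) + 1, so k³ ≡ 1 (mod 14).

(⇐) This fails: take k = 9. Then 9³ = 729 ≡ 1 (mod 14), yet 9 ≡ 9 (mod 14), not 1.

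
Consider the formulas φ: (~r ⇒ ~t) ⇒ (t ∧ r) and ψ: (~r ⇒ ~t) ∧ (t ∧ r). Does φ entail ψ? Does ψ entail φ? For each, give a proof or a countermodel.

(→) This fails. Under t = T, r = F, the left side is true but the right side is false.

(←) Assume the antecedent. If t is true, (~r ⇒ ~t) ⇒ (t ∧ r) reduces to true regardless of the other variables. If t is false, the antecedent cannot hold. Either way (~r ⇒ ~t) ⇒ (t ∧ r) holds.

Only the converse holds.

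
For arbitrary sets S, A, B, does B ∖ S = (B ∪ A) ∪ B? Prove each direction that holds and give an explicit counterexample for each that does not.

(⟹) Let x ∈ B ∖ S. Then either x ∈ B and x ∉ S, A; or x ∈ A ∩ B and x ∉ S. In each case x ∈ (B ∪ A) ∪ B, so B ∖ S ⊆ (B ∪ A) ∪ B.

(⟸) This inclusion fails. Take S = ∅, A = {1}, B = ∅; then 1 ∈ (B ∪ A) ∪ B but 1 ∉ B ∖ S.

(⊆) holds; (⊇) fails.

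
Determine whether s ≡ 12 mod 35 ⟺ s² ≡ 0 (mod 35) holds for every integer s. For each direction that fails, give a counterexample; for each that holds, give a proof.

(⇒) This fails: take s = 12. Then 12 ≡ 12 (mod 35), but 12² = 144 ≡ 4 (mod 35), not 0.

(⇐) This fails: take s = 0. Then 0² = 0 ≡ 0 (mod 35), yet 0 ≡ 0 (mod 35), not 12.

Both directions fail.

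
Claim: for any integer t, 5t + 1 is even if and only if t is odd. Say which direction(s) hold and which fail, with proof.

[⇒] Suppose 5t + 1 is even. Since 5 is odd, 5t and t have the same parity, so 5t + 1 ≡ t + 1 (mod 2). As 1 is odd, 5t + 1 is even exactly when t is odd. Thus t is odd.

[⇐] Conversely, suppose t is odd; write t = 2j + 1. Then 5t + 1 = 5·(2j + 1) + 1 = 2·5j + 6, which is even.

Both implications hold.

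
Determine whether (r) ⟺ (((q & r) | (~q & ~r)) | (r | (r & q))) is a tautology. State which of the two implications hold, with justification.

Only the forward implication holds.

Forward direction. Assume the antecedent. If q is true, the antecedent forces (q = T, r = T), and the consequent holds there. If q is false, the consequent reduces to true regardless of the other variables. Either way the consequent holds.

Converse. This fails. Under q = F, r = F, the left side is false but the right side is true.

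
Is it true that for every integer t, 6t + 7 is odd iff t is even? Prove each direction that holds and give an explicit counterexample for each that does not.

[⇒] This fails: take t = 5. Then 6t + 7 = 37, which is odd, yet t = 5 is odd, not even.

[⇐] Suppose t is even. Since 6 is even, 6t is even for every t, so 6t + 7 has the same parity as 7, which is odd. Hence 6t + 7 is odd.

The forward direction fails; the converse holds.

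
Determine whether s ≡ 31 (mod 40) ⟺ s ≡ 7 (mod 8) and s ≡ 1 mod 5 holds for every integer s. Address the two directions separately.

Both directions hold; the statement is true.

(⇐) If s ≡ 7 (mod 8) and s ≡ 1 (mod 5), then by the Chinese remainder theorem s ≡ 31 (mod 40). This is exactly s ≡ 31 (mod 40).

(⇒) Suppose s ≡ 31 (mod 40); write s = 40j + 31. Since 8 ∣ 40, reducing mod 8 gives s ≡ 31 ≡ 7 (mod 8); since 5 ∣ 40, reducing mod 5 gives s ≡ 31 ≡ 1 (mod 5).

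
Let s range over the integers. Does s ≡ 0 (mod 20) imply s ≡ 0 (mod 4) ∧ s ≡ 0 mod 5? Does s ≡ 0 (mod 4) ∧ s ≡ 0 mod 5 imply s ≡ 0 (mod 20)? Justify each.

The biconditional holds.

(⟸) If s ≡ 0 (mod 4) and s ≡ 0 (mod 5), then by the Chinese remainder theorem s ≡ 0 (mod 20). This is exactly s ≡ 0 (mod 20).

(⟹) Suppose s ≡ 0 (mod 20); write s = 20j + 0. Since 4 ∣ 20, reducing mod 4 gives s ≡ 0 (mod 4); since 5 ∣ 20, reducing mod 5 gives s ≡ 0 (mod 5).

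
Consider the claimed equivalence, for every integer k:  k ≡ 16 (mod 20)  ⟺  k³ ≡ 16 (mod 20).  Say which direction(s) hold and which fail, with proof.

Only the forward implication holds.

Forward direction. Suppose k ≡ 16 (mod 20). Write k = 20j + 16. Then (20j + 16)³ = 8000j³ + 19200j² + 15360j + 4096 = 20(400j³ + 960j² + 768j + 204) + 16, so k³ ≡ 16 (mod 20).

Converse. This fails: take k = 6. Then 6³ = 216 ≡ 16 (mod 20), yet 6 ≡ 6 (mod 20), not 16.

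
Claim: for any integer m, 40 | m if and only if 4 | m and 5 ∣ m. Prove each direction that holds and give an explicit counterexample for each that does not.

(⟹) If 40 ∣ m, write m = 40q. Since 40 = 10·4, m = 4·(10q), so 4 ∣ m; and since 40 = 8·5, m = 5·(8q), so 5 ∣ m.

(⟸) This fails: take m = 20. Both 4 ∣ 20 and 5 ∣ 20, yet 20 is not a multiple of 40 (since 20 = 0·40 + 20), so 40 ∤ 20.

(⇒) holds; (⇐) fails.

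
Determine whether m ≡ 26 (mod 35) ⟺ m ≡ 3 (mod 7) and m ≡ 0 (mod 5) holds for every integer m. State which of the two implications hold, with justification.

Both directions fail.

[⇒] This fails: m = 26 gives 26 ≡ 26 (mod 35) but 26 ≡ 5 (mod 7), so the conjunction on the right does not hold.

[⇐] This fails: m = 10 satisfies both congruences on the right (10 ≡ 3 mod 7 and 10 ≡ 0 mod 5) yet 10 ≡ 10 (mod 35), not 26.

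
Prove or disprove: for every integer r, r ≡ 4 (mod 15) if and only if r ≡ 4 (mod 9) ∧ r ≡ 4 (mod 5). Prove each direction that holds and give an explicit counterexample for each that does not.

Not equivalent: only (⇐) holds.

(⇐) If r ≡ 4 (mod 9) and r ≡ 4 (mod 5), then by the Chinese remainder theorem r ≡ 4 (mod 45). Since 4 ≡ 4 (mod 15) and 15 ∣ 45, we get r ≡ 4 (mod 15).

(⇒) This fails: r = 34 gives 34 ≡ 4 (mod 15) but 34 ≡ 7 (mod 9), so the conjunction on the right does not hold.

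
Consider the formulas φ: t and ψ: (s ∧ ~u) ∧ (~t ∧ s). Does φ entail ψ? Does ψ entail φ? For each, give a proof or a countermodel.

(⟹) This fails. Under u = F, t = T, s = F, the left side is true but the right side is false.

(⟸) This fails. Under u = F, t = F, s = T, the left side is false but the right side is true.

Neither implication holds.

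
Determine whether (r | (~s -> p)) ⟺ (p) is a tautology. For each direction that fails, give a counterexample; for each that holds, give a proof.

[⇒] This fails. Under r = T, s = F, p = F, the left side is true but the right side is false.

[⇐] Assume the antecedent. If r is true, r | (~s -> p) reduces to true regardless of the other variables. If r is false, the antecedent forces (r = F, s = F, p = T) or (r = F, s = T, p = T), and r | (~s -> p) holds there. Either way r | (~s -> p) holds.

Not equivalent: only (⇐) holds.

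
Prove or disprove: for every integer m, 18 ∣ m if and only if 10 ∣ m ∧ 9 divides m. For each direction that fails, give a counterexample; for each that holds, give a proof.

[⇐] Suppose 10 ∣ m and 9 ∣ m. Any common multiple of 10 and 9 is a multiple of their lcm; here gcd(10, 9) = 1, so lcm(10, 9) = 10·9 = 90, so 90 ∣ m. Since 18 ∣ 90, it follows that 18 ∣ m.

[⇒] This fails: take m = 18. Certainly 18 ∣ 18, but 10 ∤ 18.

Only the converse holds.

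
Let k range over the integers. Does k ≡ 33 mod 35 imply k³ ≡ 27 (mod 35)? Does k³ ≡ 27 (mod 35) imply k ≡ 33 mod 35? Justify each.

Only the forward direction holds.

[⇒] Suppose k ≡ 33 mod 35. Write k = 35j + 33. Then (35j + 33)³ = 42875j³ + 121275j² + 114345j + 35937 = 35(1225j³ + 3465j² + 3267j + 1026) + 27, so k³ ≡ 27 (mod 35).

[⇐] This fails: take k = 3. Then 3³ = 27 ≡ 27 (mod 35), yet 3 ≡ 3 (mod 35), not 33.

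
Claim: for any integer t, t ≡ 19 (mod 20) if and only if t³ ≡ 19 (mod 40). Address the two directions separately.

(⟸) The residues r modulo 40 with r³ ≡ 19 (mod 40) are exactly {19}, and each is ≡ 19 (mod 20).

(⟹) This fails: take t = 39. Then 39 ≡ 19 (mod 20), but 39³ = 59319 ≡ 39 (mod 40), not 19.

The forward direction fails; the converse holds.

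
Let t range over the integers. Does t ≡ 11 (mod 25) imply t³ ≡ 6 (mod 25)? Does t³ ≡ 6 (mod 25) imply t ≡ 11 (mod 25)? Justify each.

The biconditional holds.

Forward direction. Suppose t ≡ 11 (mod 25). Write t = 25j + 11. Then (25j + 11)³ = 15625j³ + 20625j² + 9075j + 1331 = 25(625j³ + 825j² + 363j + 53) + 6, so t³ ≡ 6 (mod 25).

Converse. Suppose t³ ≡ 6 (mod 25). The only residue r in {0, …, 24} with r³ ≡ 6 (mod 25) is r = 11, so t ≡ 11 (mod 25).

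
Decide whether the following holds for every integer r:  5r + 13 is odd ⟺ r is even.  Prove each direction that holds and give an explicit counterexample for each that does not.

Converse. Suppose r is even; write r = 2j. Then 5r + 13 = 5·(2j) + 13 = 2·5j + 13, which is odd.

Forward direction. Suppose 5r + 13 is odd. Since 5 is odd, 5r and r have the same parity, so 5r + 13 ≡ r + 13 (mod 2). As 13 is odd, 5r + 13 is odd exactly when r is even. Thus r is even.

Both directions hold; the statement is true.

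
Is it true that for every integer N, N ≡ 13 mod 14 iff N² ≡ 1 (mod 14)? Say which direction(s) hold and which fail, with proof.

Forward direction. Suppose N ≡ 13 mod 14. Write N = 14j + 13. Then (14j + 13)² = 196j² + 364j + 169 = 14(14j² + 26j + 12) + 1, so N² ≡ 1 (mod 14).

Converse. This fails: take N = 1. Then 1² = 1 ≡ 1 (mod 14), yet 1 ≡ 1 (mod 14), not 13.

The forward direction holds; the converse fails.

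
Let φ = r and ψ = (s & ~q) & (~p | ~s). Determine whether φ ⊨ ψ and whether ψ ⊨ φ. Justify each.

(→) This fails. Under q = F, s = F, r = T, p = F, the left side is true but the right side is false.

(←) This fails. Under q = F, s = T, r = F, p = F, the left side is false but the right side is true.

Neither implication holds.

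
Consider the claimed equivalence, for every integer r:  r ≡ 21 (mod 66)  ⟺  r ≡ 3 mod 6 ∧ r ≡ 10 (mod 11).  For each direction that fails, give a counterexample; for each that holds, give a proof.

[⇐] If r ≡ 3 (mod 6) and r ≡ 10 (mod 11), then by the Chinese remainder theorem r ≡ 21 (mod 66). This is exactly r ≡ 21 (mod 66).

[⇒] Suppose r ≡ 21 (mod 66); write r = 66j + 21. Since 6 ∣ 66, reducing mod 6 gives r ≡ 21 ≡ 3 (mod 6); since 11 ∣ 66, reducing mod 11 gives r ≡ 21 ≡ 10 (mod 11).

Both directions hold; the statement is true.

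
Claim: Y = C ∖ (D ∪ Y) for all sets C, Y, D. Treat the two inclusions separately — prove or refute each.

Forward inclusion. This inclusion fails. Take C = ∅, Y = {1}, D = ∅; then 1 ∈ Y but 1 ∉ C ∖ (D ∪ Y).

Reverse inclusion. This inclusion fails. Take C = {1}, Y = ∅, D = ∅; then 1 ∈ C ∖ (D ∪ Y) but 1 ∉ Y.

Both inclusions fail.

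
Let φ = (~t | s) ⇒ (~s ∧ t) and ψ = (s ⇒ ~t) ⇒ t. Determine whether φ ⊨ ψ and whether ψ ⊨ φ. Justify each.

[⇒] Assume the antecedent. If t is true, (s ⇒ ~t) ⇒ t reduces to true regardless of the other variables. If t is false, the antecedent cannot hold. Either way (s ⇒ ~t) ⇒ t holds.

[⇐] This fails. Under t = T, s = T, the left side is false but the right side is true.

Only the forward implication holds.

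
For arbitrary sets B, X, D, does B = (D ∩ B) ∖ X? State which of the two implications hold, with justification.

Reverse inclusion. Let x ∈ (D ∩ B) ∖ X. Then x ∈ B ∩ D and x ∉ X, from which x ∈ B.

Forward inclusion. This inclusion fails. Take B = {1}, X = ∅, D = ∅; then 1 ∈ B but 1 ∉ (D ∩ B) ∖ X.

(⊆) fails; (⊇) holds.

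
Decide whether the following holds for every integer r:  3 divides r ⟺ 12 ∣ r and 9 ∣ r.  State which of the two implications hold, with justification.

(⇒) This fails: take r = 3. Certainly 3 ∣ 3, but 12 ∤ 3.

(⇐) Suppose 12 ∣ r and 9 ∣ r. Any common multiple of 12 and 9 is a multiple of their lcm; here lcm(12, 9) = 12·9/gcd(12, 9) = 108/3 = 36, so 36 ∣ r. Since 3 ∣ 36, it follows that 3 ∣ r.

Only the reverse direction holds.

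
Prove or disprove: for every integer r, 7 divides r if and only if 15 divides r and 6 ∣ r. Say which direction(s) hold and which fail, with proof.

Neither implication holds.

(→) This fails: take r = 7. Certainly 7 ∣ 7, but 15 ∤ 7.

(←) This fails: take r = 30. Both 15 ∣ 30 and 6 ∣ 30, yet 30 is not a multiple of 7 (since 30 = 4·7 + 2), so 7 ∤ 30.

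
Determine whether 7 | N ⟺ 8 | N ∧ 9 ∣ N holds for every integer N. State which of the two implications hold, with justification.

Forward direction. This fails: take N = 7. Certainly 7 ∣ 7, but 8 ∤ 7.

Converse. This fails: take N = 72. Both 8 ∣ 72 and 9 ∣ 72, yet 72 is not a multiple of 7 (since 72 = 10·7 + 2), so 7 ∤ 72.

Both directions fail.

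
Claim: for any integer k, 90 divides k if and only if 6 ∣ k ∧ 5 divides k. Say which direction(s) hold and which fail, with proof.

Not equivalent: only (⇒) holds.

(⟹) If 90 ∣ k, write k = 90q. Since 90 = 15·6, k = 6·(15q), so 6 ∣ k; and since 90 = 18·5, k = 5·(18q), so 5 ∣ k.

(⟸) This fails: take k = 30. Both 6 ∣ 30 and 5 ∣ 30, yet 30 is not a multiple of 90 (since 30 = 0·90 + 30), so 90 ∤ 30.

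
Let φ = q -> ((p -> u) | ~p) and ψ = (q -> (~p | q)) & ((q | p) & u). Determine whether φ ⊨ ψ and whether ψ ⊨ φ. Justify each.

Only the reverse direction holds.

Forward direction. This fails. Under p = F, q = F, u = F, the left side is true but the right side is false.

Converse. Assume the antecedent. If p is true, the antecedent forces (p = T, q = F, u = T) or (p = T, q = T, u = T), and q -> ((p -> u) | ~p) holds there. If p is false, q -> ((p -> u) | ~p) reduces to true regardless of the other variables. Either way q -> ((p -> u) | ~p) holds.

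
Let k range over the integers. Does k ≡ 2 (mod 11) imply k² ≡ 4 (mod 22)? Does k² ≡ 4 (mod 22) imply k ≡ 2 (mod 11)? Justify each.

Forward direction. This fails: take k = 13. Then 13 ≡ 2 (mod 11), but 13² = 169 ≡ 15 (mod 22), not 4.

Converse. This fails: take k = 20. Then 20² = 400 ≡ 4 (mod 22), yet 20 ≡ 9 (mod 11), not 2.

Neither direction holds.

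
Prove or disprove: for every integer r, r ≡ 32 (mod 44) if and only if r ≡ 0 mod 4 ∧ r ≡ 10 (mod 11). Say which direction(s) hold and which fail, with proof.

(⟹) Suppose r ≡ 32 (mod 44); write r = 44j + 32. Since 4 ∣ 44, reducing mod 4 gives r ≡ 32 ≡ 0 (mod 4); since 11 ∣ 44, reducing mod 11 gives r ≡ 32 ≡ 10 (mod 11).

(⟸) Conversely, if r ≡ 0 (mod 4) and r ≡ 10 (mod 11), then by the Chinese remainder theorem r ≡ 32 (mod 44). This is exactly r ≡ 32 (mod 44).

Both directions hold; the statement is true.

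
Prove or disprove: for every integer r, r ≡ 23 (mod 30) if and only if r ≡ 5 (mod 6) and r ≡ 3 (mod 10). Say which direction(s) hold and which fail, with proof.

(→) Suppose r ≡ 23 (mod 30); write r = 30j + 23. Since 6 ∣ 30, reducing mod 6 gives r ≡ 23 ≡ 5 (mod 6); since 10 ∣ 30, reducing mod 10 gives r ≡ 23 ≡ 3 (mod 10).

(←) Conversely, if r ≡ 5 (mod 6) and r ≡ 3 (mod 10), then by the Chinese remainder theorem r ≡ 23 (mod 30). This is exactly r ≡ 23 (mod 30).

Both implications hold.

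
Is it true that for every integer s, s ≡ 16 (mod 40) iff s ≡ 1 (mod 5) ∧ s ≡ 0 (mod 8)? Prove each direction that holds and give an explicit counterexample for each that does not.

(←) If s ≡ 1 (mod 5) and s ≡ 0 (mod 8), then by the Chinese remainder theorem s ≡ 16 (mod 40). This is exactly s ≡ 16 (mod 40).

(→) Suppose s ≡ 16 (mod 40); write s = 40j + 16. Since 5 ∣ 40, reducing mod 5 gives s ≡ 16 ≡ 1 (mod 5); since 8 ∣ 40, reducing mod 8 gives s ≡ 16 ≡ 0 (mod 8).

Both directions hold; the statement is true.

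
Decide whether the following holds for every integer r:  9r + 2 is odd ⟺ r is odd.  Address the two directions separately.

(⇒) Suppose 9r + 2 is odd. Since 9 is odd, 9r and r have the same parity, so 9r + 2 ≡ r + 2 (mod 2). As 2 is even, 9r + 2 is odd exactly when r is odd. Thus r is odd.

(⇐) Conversely, suppose r is odd; write r = 2j + 1. Then 9r + 2 = 9·(2j + 1) + 2 = 2·9j + 11, which is odd.

Equivalent; both directions hold.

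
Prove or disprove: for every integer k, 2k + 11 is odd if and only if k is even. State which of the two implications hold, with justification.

(⇒) fails; (⇐) holds.

[⇒] This fails: take k = 5. Then 2k + 11 = 21, which is odd, yet k = 5 is odd, not even.

[⇐] Suppose k is even. Since 2 is even, 2k is even for every k, so 2k + 11 has the same parity as 11, which is odd. Hence 2k + 11 is odd.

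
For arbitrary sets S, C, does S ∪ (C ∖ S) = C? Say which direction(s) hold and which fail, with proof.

(⊆) This inclusion fails. Take S = {1}, C = ∅; then 1 ∈ S ∪ (C ∖ S) but 1 ∉ C.

(⊇) Let x ∈ C. Then either x ∈ C and x ∉ S; or x ∈ S ∩ C. In each case x ∈ S ∪ (C ∖ S), so C ⊆ S ∪ (C ∖ S).

The sets are not equal: only the reverse inclusion holds.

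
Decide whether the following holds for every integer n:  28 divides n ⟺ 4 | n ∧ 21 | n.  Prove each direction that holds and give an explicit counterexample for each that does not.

(⇒) fails; (⇐) holds.

(⇐) Suppose 4 ∣ n and 21 ∣ n. Any common multiple of 4 and 21 is a multiple of their lcm; here gcd(4, 21) = 1, so lcm(4, 21) = 4·21 = 84, so 84 ∣ n. Since 28 ∣ 84, it follows that 28 ∣ n.

(⇒) This fails: take n = 28. Certainly 28 ∣ 28, but 21 ∤ 28.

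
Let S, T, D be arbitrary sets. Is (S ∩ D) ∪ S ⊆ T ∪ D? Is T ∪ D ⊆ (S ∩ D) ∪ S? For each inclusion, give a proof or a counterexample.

Forward inclusion. This inclusion fails. Take S = {1}, T = ∅, D = ∅; then 1 ∈ (S ∩ D) ∪ S but 1 ∉ T ∪ D.

Reverse inclusion. This inclusion fails. Take S = ∅, T = {1}, D = ∅; then 1 ∈ T ∪ D but 1 ∉ (S ∩ D) ∪ S.

Neither inclusion holds.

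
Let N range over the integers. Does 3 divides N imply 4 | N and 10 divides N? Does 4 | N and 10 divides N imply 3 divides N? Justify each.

Both directions fail.

[⇒] This fails: take N = 3. Certainly 3 ∣ 3, but 4 ∤ 3.

[⇐] This fails: take N = 20. Both 4 ∣ 20 and 10 ∣ 20, yet 20 is not a multiple of 3 (since 20 = 6·3 + 2), so 3 ∤ 20.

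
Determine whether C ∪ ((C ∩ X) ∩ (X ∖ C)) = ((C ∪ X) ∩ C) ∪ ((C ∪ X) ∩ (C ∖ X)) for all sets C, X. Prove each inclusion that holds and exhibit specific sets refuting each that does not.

The two sets are equal.

(⊆) Let x ∈ C ∪ ((C ∩ X) ∩ (X ∖ C)). Then either x ∈ C and x ∉ X; or x ∈ C ∩ X. In each case x ∈ ((C ∪ X) ∩ C) ∪ ((C ∪ X) ∩ (C ∖ X)), so C ∪ ((C ∩ X) ∩ (X ∖ C)) ⊆ ((C ∪ X) ∩ C) ∪ ((C ∪ X) ∩ (C ∖ X)).

(⊇) Let x ∈ ((C ∪ X) ∩ C) ∪ ((C ∪ X) ∩ (C ∖ X)). Then either x ∈ C and x ∉ X; or x ∈ C ∩ X. In each case x ∈ C ∪ ((C ∩ X) ∩ (X ∖ C)), so ((C ∪ X) ∩ C) ∪ ((C ∪ X) ∩ (C ∖ X)) ⊆ C ∪ ((C ∩ X) ∩ (X ∖ C)).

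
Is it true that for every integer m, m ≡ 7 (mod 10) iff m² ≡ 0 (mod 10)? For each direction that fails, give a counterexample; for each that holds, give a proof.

(⇒) fails and (⇐) fails.

(⟹) This fails: take m = 7. Then 7 ≡ 7 (mod 10), but 7² = 49 ≡ 9 (mod 10), not 0.

(⟸) This fails: take m = 0. Then 0² = 0 ≡ 0 (mod 10), yet 0 ≡ 0 (mod 10), not 7.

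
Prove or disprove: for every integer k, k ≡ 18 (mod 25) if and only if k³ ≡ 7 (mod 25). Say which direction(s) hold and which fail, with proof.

(⇒) Suppose k ≡ 18 (mod 25). Write k = 25j + 18. Then (25j + 18)³ = 15625j³ + 33750j² + 24300j + 5832 = 25(625j³ + 1350j² + 972j + 233) + 7, so k³ ≡ 7 (mod 25).

(⇐) Conversely, suppose k³ ≡ 7 (mod 25). The only residue r in {0, …, 24} with r³ ≡ 7 (mod 25) is r = 18, so k ≡ 18 (mod 25).

Both directions hold; the statement is true.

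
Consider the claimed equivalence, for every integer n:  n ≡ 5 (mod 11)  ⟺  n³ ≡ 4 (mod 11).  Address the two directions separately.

The biconditional holds.

[⇒] Suppose n ≡ 5 (mod 11). Write n = 11j + 5. Then (11j + 5)³ = 1331j³ + 1815j² + 825j + 125 = 11(121j³ + 165j² + 75j + 11) + 4, so n³ ≡ 4 (mod 11).

[⇐] Conversely, suppose n³ ≡ 4 (mod 11). The only residue r in {0, …, 10} with r³ ≡ 4 (mod 11) is r = 5, so n ≡ 5 (mod 11).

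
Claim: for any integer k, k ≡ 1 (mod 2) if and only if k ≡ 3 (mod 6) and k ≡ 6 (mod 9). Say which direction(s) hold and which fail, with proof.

Forward direction. This fails: k = 1 gives 1 ≡ 1 (mod 2) but 1 ≡ 1 (mod 6), so the conjunction on the right does not hold.

Converse. If k ≡ 3 (mod 6) and k ≡ 6 (mod 9), then by the Chinese remainder theorem k ≡ 15 (mod 18). Since 15 ≡ 1 (mod 2) and 2 ∣ 18, we get k ≡ 1 (mod 2).

Not equivalent: only (⇐) holds.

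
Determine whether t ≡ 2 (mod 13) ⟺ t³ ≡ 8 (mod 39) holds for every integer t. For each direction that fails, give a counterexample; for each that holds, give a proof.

(⟹) This fails: take t = 15. Then 15 ≡ 2 (mod 13), but 15³ = 3375 ≡ 21 (mod 39), not 8.

(⟸) This fails: take t = 5. Then 5³ = 125 ≡ 8 (mod 39), yet 5 ≡ 5 (mod 13), not 2.

(⇒) fails and (⇐) fails.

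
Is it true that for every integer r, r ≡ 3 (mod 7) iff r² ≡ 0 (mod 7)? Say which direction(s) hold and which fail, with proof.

(→) This fails: take r = 3. Then 3 ≡ 3 (mod 7), but 3² = 9 ≡ 2 (mod 7), not 0.

(←) This fails: take r = 0. Then 0² = 0 ≡ 0 (mod 7), yet 0 ≡ 0 (mod 7), not 3.

Neither direction holds.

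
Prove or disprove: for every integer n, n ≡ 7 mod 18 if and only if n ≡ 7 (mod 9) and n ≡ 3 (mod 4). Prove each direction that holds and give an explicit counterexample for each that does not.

(⇒) fails; (⇐) holds.

[⇒] This fails: n = 25 gives 25 ≡ 7 (mod 18) but 25 ≡ 1 (mod 4), so the conjunction on the right does not hold.

[⇐] Conversely, if n ≡ 7 (mod 9) and n ≡ 3 (mod 4), then by the Chinese remainder theorem n ≡ 7 (mod 36). Since 7 ≡ 7 (mod 18) and 18 ∣ 36, we get n ≡ 7 (mod 18).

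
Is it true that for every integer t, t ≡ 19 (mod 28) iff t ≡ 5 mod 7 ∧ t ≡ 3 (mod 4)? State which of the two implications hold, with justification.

The biconditional holds.

Forward direction. Suppose t ≡ 19 (mod 28); write t = 28j + 19. Since 7 ∣ 28, reducing mod 7 gives t ≡ 19 ≡ 5 (mod 7); since 4 ∣ 28, reducing mod 4 gives t ≡ 19 ≡ 3 (mod 4).

Converse. If t ≡ 5 (mod 7) and t ≡ 3 (mod 4), then by the Chinese remainder theorem t ≡ 19 (mod 28). This is exactly t ≡ 19 (mod 28).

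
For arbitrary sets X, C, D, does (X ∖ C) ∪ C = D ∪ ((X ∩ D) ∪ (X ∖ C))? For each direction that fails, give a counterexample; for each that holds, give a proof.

(⟹) This inclusion fails. Take X = ∅, C = {1}, D = ∅; then 1 ∈ (X ∖ C) ∪ C but 1 ∉ D ∪ ((X ∩ D) ∪ (X ∖ C)).

(⟸) This inclusion fails. Take X = ∅, C = ∅, D = {1}; then 1 ∈ D ∪ ((X ∩ D) ∪ (X ∖ C)) but 1 ∉ (X ∖ C) ∪ C.

Neither inclusion holds.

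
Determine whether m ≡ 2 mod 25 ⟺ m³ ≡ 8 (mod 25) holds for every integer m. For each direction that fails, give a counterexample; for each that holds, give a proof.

[⇒] Suppose m ≡ 2 mod 25. Write m = 25j + 2. Then (25j + 2)³ = 15625j³ + 3750j² + 300j + 8 = 25(625j³ + 150j² + 12j) + 8, so m³ ≡ 8 (mod 25).

[⇐] Conversely, suppose m³ ≡ 8 (mod 25). The only residue r in {0, …, 24} with r³ ≡ 8 (mod 25) is r = 2, so m ≡ 2 (mod 25).

Equivalent; both directions hold.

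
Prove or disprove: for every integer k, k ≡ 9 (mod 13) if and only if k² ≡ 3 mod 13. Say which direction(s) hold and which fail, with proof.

(⟸) This fails: take k = 4. Then 4² = 16 ≡ 3 (mod 13), yet 4 ≡ 4 (mod 13), not 9.

(⟹) Suppose k ≡ 9 (mod 13). Write k = 13j + 9. Then (13j + 9)² = 169j² + 234j + 81 = 13(13j² + 18j + 6) + 3, so k² ≡ 3 (mod 13).

(⇒) holds; (⇐) fails.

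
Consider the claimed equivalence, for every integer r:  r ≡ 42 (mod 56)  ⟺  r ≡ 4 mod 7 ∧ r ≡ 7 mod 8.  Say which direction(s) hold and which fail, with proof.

(⇒) This fails: r = 42 gives 42 ≡ 42 (mod 56) but 42 ≡ 0 (mod 7), so the conjunction on the right does not hold.

(⇐) This fails: r = 39 satisfies both congruences on the right (39 ≡ 4 mod 7 and 39 ≡ 7 mod 8) yet 39 ≡ 39 (mod 56), not 42.

Both directions fail.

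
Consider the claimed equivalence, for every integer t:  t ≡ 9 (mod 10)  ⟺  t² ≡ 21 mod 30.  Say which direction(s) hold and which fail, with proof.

Forward direction. This fails: take t = 19. Then 19 ≡ 9 (mod 10), but 19² = 361 ≡ 1 (mod 30), not 21.

Converse. This fails: take t = 21. Then 21² = 441 ≡ 21 (mod 30), yet 21 ≡ 1 (mod 10), not 9.

Neither direction holds.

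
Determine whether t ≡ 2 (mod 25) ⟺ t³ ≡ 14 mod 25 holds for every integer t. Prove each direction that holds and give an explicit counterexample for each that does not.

(⇒) This fails: take t = 2. Then 2 ≡ 2 (mod 25), but 2³ = 8 ≡ 8 (mod 25), not 14.

(⇐) This fails: take t = 4. Then 4³ = 64 ≡ 14 (mod 25), yet 4 ≡ 4 (mod 25), not 2.

Both directions fail.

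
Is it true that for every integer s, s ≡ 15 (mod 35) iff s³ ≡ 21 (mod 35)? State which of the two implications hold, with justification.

(⇒) This fails: take s = 15. Then 15 ≡ 15 (mod 35), but 15³ = 3375 ≡ 15 (mod 35), not 21.

(⇐) This fails: take s = 21. Then 21³ = 9261 ≡ 21 (mod 35), yet 21 ≡ 21 (mod 35), not 15.

Both directions fail.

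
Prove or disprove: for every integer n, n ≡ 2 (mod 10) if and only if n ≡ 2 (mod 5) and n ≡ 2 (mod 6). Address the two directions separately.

(→) This fails: n = 12 gives 12 ≡ 2 (mod 10) but 12 ≡ 0 (mod 6), so the conjunction on the right does not hold.

(←) Conversely, if n ≡ 2 (mod 5) and n ≡ 2 (mod 6), then by the Chinese remainder theorem n ≡ 2 (mod 30). Since 2 ≡ 2 (mod 10) and 10 ∣ 30, we get n ≡ 2 (mod 10).

Only the converse holds.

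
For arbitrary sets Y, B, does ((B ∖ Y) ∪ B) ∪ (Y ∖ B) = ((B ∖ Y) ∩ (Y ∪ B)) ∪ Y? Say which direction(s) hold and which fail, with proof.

(⟹) Let x ∈ ((B ∖ Y) ∪ B) ∪ (Y ∖ B). Then either x ∈ Y and x ∉ B; or x ∈ B and x ∉ Y; or x ∈ Y ∩ B. In each case x ∈ ((B ∖ Y) ∩ (Y ∪ B)) ∪ Y, so ((B ∖ Y) ∪ B) ∪ (Y ∖ B) ⊆ ((B ∖ Y) ∩ (Y ∪ B)) ∪ Y.

(⟸) Let x ∈ ((B ∖ Y) ∩ (Y ∪ B)) ∪ Y. Then either x ∈ Y and x ∉ B; or x ∈ B and x ∉ Y; or x ∈ Y ∩ B. In each case x ∈ ((B ∖ Y) ∪ B) ∪ (Y ∖ B), so ((B ∖ Y) ∩ (Y ∪ B)) ∪ Y ⊆ ((B ∖ Y) ∪ B) ∪ (Y ∖ B).

The two sets are equal.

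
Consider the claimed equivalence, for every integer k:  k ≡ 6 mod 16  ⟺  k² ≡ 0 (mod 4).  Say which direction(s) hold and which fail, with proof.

(⟹) Suppose k ≡ 6 (mod 16). Then k² ≡ 6² = 36 (mod 16), and since 4 ∣ 16, also k² ≡ 0 (mod 4).

(⟸) This fails: take k = 0. Then 0² = 0 ≡ 0 (mod 4), yet 0 ≡ 0 (mod 16), not 6.

Not equivalent: only (⇒) holds.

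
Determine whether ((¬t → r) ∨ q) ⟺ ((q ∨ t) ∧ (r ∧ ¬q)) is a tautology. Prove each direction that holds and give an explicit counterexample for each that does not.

(⟹) This fails. Under r = T, q = F, t = F, the left side is true but the right side is false.

(⟸) Assume the antecedent. If r is true, (¬t → r) ∨ q reduces to true regardless of the other variables. If r is false, the antecedent cannot hold. Either way (¬t → r) ∨ q holds.

The forward direction fails; the converse holds.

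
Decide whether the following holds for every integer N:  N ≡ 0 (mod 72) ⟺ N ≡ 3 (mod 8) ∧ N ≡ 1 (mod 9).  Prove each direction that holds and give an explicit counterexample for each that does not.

(⟹) This fails: N = 0 gives 0 ≡ 0 (mod 72) but 0 ≡ 0 (mod 8), so the conjunction on the right does not hold.

(⟸) This fails: N = 19 satisfies both congruences on the right (19 ≡ 3 mod 8 and 19 ≡ 1 mod 9) yet 19 ≡ 19 (mod 72), not 0.

Both directions fail.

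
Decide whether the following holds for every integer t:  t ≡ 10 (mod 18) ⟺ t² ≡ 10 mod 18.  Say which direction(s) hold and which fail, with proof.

Only the forward implication holds.

(⇒) Suppose t ≡ 10 (mod 18). Write t = 18j + 10. Then (18j + 10)² = 324j² + 360j + 100 = 18(18j² + 20j + 5) + 10, so t² ≡ 10 (mod 18).

(⇐) This fails: take t = 8. Then 8² = 64 ≡ 10 (mod 18), yet 8 ≡ 8 (mod 18), not 10.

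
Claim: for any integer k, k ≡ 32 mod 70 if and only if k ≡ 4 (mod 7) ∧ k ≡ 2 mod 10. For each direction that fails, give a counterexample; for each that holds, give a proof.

(⟸) If k ≡ 4 (mod 7) and k ≡ 2 (mod 10), then by the Chinese remainder theorem k ≡ 32 (mod 70). This is exactly k ≡ 32 (mod 70).

(⟹) Suppose k ≡ 32 (mod 70); write k = 70j + 32. Since 7 ∣ 70, reducing mod 7 gives k ≡ 32 ≡ 4 (mod 7); since 10 ∣ 70, reducing mod 10 gives k ≡ 32 ≡ 2 (mod 10).

Both directions hold; the statement is true.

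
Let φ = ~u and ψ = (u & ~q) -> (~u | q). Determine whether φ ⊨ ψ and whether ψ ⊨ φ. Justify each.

Not equivalent: only (⇒) holds.

(→) Assume the antecedent. If u is true, the antecedent cannot hold. If u is false, (u & ~q) -> (~u | q) reduces to true regardless of the other variables. Either way (u & ~q) -> (~u | q) holds.

(←) This fails. Under u = T, q = T, the left side is false but the right side is true.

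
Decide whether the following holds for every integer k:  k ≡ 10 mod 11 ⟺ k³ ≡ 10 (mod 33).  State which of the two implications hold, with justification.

(→) This fails: take k = 21. Then 21 ≡ 10 (mod 11), but 21³ = 9261 ≡ 21 (mod 33), not 10.

(←) Conversely, the residues r modulo 33 with r³ ≡ 10 (mod 33) are exactly {10}, and each is ≡ 10 (mod 11).

Only the converse holds.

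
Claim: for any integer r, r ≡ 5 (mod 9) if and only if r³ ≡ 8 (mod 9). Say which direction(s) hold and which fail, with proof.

Only the forward implication holds.

(⇒) Suppose r ≡ 5 (mod 9). Write r = 9j + 5. Then (9j + 5)³ = 729j³ + 1215j² + 675j + 125 = 9(81j³ + 135j² + 75j + 13) + 8, so r³ ≡ 8 (mod 9).

(⇐) This fails: take r = 2. Then 2³ = 8 ≡ 8 (mod 9), yet 2 ≡ 2 (mod 9), not 5.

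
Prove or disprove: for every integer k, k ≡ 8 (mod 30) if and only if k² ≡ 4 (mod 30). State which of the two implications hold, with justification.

(⇒) holds; (⇐) fails.

[⇒] Suppose k ≡ 8 (mod 30). Write k = 30j + 8. Then (30j + 8)² = 900j² + 480j + 64 = 30(30j² + 16j + 2) + 4, so k² ≡ 4 (mod 30).

[⇐] This fails: take k = 2. Then 2² = 4 ≡ 4 (mod 30), yet 2 ≡ 2 (mod 30), not 8.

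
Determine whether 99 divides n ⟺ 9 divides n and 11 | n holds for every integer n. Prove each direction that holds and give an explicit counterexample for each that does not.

Both directions hold.

(⇒) If 99 ∣ n, write n = 99q. Since 99 = 11·9, n = 9·(11q), so 9 ∣ n; and since 99 = 9·11, n = 11·(9q), so 11 ∣ n.

(⇐) Suppose 9 ∣ n and 11 ∣ n. Any common multiple of 9 and 11 is a multiple of their lcm; here gcd(9, 11) = 1, so lcm(9, 11) = 9·11 = 99, so 99 ∣ n.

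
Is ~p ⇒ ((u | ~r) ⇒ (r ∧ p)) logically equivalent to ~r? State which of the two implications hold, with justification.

(⟹) This fails. Under p = F, r = T, u = F, the left side is true but the right side is false.

(⟸) This fails. Under p = F, r = F, u = F, the left side is false but the right side is true.

(⇒) fails and (⇐) fails.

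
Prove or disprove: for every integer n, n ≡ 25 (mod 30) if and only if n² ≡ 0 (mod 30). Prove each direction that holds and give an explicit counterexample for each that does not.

Forward direction. This fails: take n = 25. Then 25 ≡ 25 (mod 30), but 25² = 625 ≡ 25 (mod 30), not 0.

Converse. This fails: take n = 0. Then 0² = 0 ≡ 0 (mod 30), yet 0 ≡ 0 (mod 30), not 25.

(⇒) fails and (⇐) fails.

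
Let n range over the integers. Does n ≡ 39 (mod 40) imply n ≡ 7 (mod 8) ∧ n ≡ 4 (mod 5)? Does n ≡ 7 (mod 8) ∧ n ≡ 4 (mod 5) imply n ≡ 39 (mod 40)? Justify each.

Equivalent; both directions hold.

Forward direction. Suppose n ≡ 39 (mod 40); write n = 40j + 39. Since 8 ∣ 40, reducing mod 8 gives n ≡ 39 ≡ 7 (mod 8); since 5 ∣ 40, reducing mod 5 gives n ≡ 39 ≡ 4 (mod 5).

Converse. If n ≡ 7 (mod 8) and n ≡ 4 (mod 5), then by the Chinese remainder theorem n ≡ 39 (mod 40). This is exactly n ≡ 39 (mod 40).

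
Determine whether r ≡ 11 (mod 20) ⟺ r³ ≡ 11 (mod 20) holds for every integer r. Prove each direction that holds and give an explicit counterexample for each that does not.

(←) Suppose r³ ≡ 11 (mod 20). The only residue r in {0, …, 19} with r³ ≡ 11 (mod 20) is r = 11, so r ≡ 11 (mod 20).

(→) Suppose r ≡ 11 (mod 20). Write r = 20j + 11. Then (20j + 11)³ = 8000j³ + 13200j² + 7260j + 1331 = 20(400j³ + 660j² + 363j + 66) + 11, so r³ ≡ 11 (mod 20).

The biconditional holds.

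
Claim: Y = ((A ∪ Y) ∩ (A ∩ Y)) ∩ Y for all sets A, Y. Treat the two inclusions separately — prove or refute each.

Only the reverse inclusion holds.

(⟹) This inclusion fails. Take A = ∅, Y = {1}; then 1 ∈ Y but 1 ∉ ((A ∪ Y) ∩ (A ∩ Y)) ∩ Y.

(⟸) Let x ∈ ((A ∪ Y) ∩ (A ∩ Y)) ∩ Y. Then x ∈ A ∩ Y, from which x ∈ Y.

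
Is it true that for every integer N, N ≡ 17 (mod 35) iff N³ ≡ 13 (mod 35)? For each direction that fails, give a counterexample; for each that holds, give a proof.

(⇒) Suppose N ≡ 17 (mod 35). Write N = 35j + 17. Then (35j + 17)³ = 42875j³ + 62475j² + 30345j + 4913 = 35(1225j³ + 1785j² + 867j + 140) + 13, so N³ ≡ 13 (mod 35).

(⇐) This fails: take N = 12. Then 12³ = 1728 ≡ 13 (mod 35), yet 12 ≡ 12 (mod 35), not 17.

(⇒) holds; (⇐) fails.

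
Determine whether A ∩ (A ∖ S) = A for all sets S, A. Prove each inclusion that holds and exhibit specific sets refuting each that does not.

(⊆) holds; (⊇) fails.

(⟸) This inclusion fails. Take S = {1}, A = {1}; then 1 ∈ A but 1 ∉ A ∩ (A ∖ S).

(⟹) Let x ∈ A ∩ (A ∖ S). Then x ∈ A and x ∉ S, from which x ∈ A.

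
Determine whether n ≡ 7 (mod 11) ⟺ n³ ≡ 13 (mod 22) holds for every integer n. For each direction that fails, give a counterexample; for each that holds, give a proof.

Only the reverse direction holds.

(→) This fails: take n = 18. Then 18 ≡ 7 (mod 11), but 18³ = 5832 ≡ 2 (mod 22), not 13.

(←) Conversely, the residues r modulo 22 with r³ ≡ 13 (mod 22) are exactly {7}, and each is ≡ 7 (mod 11).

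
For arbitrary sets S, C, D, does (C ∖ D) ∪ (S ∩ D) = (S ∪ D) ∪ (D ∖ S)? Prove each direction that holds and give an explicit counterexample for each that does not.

Both inclusions fail.

Forward inclusion. This inclusion fails. Take S = ∅, C = {1}, D = ∅; then 1 ∈ (C ∖ D) ∪ (S ∩ D) but 1 ∉ (S ∪ D) ∪ (D ∖ S).

Reverse inclusion. This inclusion fails. Take S = {1}, C = ∅, D = ∅; then 1 ∈ (S ∪ D) ∪ (D ∖ S) but 1 ∉ (C ∖ D) ∪ (S ∩ D).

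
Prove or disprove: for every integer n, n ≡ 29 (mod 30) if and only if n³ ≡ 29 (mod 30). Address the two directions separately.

Equivalent; both directions hold.

[⇒] Suppose n ≡ 29 (mod 30). Write n = 30j + 29. Then (30j + 29)³ = 27000j³ + 78300j² + 75690j + 24389 = 30(900j³ + 2610j² + 2523j + 812) + 29, so n³ ≡ 29 (mod 30).

[⇐] Conversely, suppose n³ ≡ 29 (mod 30). The only residue r in {0, …, 29} with r³ ≡ 29 (mod 30) is r = 29, so n ≡ 29 (mod 30).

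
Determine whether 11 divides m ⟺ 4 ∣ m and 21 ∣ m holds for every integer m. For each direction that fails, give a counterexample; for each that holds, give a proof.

[⇒] This fails: take m = 11. Certainly 11 ∣ 11, but 4 ∤ 11.

[⇐] This fails: take m = 84. Both 4 ∣ 84 and 21 ∣ 84, yet 84 is not a multiple of 11 (since 84 = 7·11 + 7), so 11 ∤ 84.

Both directions fail.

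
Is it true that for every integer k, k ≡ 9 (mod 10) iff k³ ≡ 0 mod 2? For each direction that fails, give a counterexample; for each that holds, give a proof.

Forward direction. This fails: take k = 9. Then 9 ≡ 9 (mod 10), but 9³ = 729 ≡ 1 (mod 2), not 0.

Converse. This fails: take k = 0. Then 0³ = 0 ≡ 0 (mod 2), yet 0 ≡ 0 (mod 10), not 9.

Neither direction holds.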